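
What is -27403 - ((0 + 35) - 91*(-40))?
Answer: -31078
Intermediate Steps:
-27403 - ((0 + 35) - 91*(-40)) = -27403 - (35 + 3640) = -27403 - 1*3675 = -27403 - 3675 = -31078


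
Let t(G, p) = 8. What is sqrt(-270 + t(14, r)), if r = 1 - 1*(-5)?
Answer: I*sqrt(262) ≈ 16.186*I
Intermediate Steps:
r = 6 (r = 1 + 5 = 6)
sqrt(-270 + t(14, r)) = sqrt(-270 + 8) = sqrt(-262) = I*sqrt(262)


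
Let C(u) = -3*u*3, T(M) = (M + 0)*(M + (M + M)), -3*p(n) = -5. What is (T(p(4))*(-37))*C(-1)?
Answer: -2775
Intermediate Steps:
p(n) = 5/3 (p(n) = -⅓*(-5) = 5/3)
T(M) = 3*M² (T(M) = M*(M + 2*M) = M*(3*M) = 3*M²)
C(u) = -9*u
(T(p(4))*(-37))*C(-1) = ((3*(5/3)²)*(-37))*(-9*(-1)) = ((3*(25/9))*(-37))*9 = ((25/3)*(-37))*9 = -925/3*9 = -2775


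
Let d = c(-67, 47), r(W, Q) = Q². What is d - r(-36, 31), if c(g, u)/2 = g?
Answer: -1095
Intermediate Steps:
c(g, u) = 2*g
d = -134 (d = 2*(-67) = -134)
d - r(-36, 31) = -134 - 1*31² = -134 - 1*961 = -134 - 961 = -1095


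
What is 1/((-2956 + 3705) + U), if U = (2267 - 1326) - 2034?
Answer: -1/344 ≈ -0.0029070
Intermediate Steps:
U = -1093 (U = 941 - 2034 = -1093)
1/((-2956 + 3705) + U) = 1/((-2956 + 3705) - 1093) = 1/(749 - 1093) = 1/(-344) = -1/344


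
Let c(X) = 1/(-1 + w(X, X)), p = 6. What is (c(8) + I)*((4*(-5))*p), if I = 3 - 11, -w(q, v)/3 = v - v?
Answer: 1080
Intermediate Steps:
w(q, v) = 0 (w(q, v) = -3*(v - v) = -3*0 = 0)
I = -8
c(X) = -1 (c(X) = 1/(-1 + 0) = 1/(-1) = -1)
(c(8) + I)*((4*(-5))*p) = (-1 - 8)*((4*(-5))*6) = -(-180)*6 = -9*(-120) = 1080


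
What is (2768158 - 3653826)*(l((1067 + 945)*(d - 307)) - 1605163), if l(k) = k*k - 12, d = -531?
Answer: -2517762137713098948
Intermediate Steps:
l(k) = -12 + k² (l(k) = k² - 12 = -12 + k²)
(2768158 - 3653826)*(l((1067 + 945)*(d - 307)) - 1605163) = (2768158 - 3653826)*((-12 + ((1067 + 945)*(-531 - 307))²) - 1605163) = -885668*((-12 + (2012*(-838))²) - 1605163) = -885668*((-12 + (-1686056)²) - 1605163) = -885668*((-12 + 2842784835136) - 1605163) = -885668*(2842784835124 - 1605163) = -885668*2842783229961 = -2517762137713098948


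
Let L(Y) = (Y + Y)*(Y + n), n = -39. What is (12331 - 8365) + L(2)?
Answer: 3818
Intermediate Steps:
L(Y) = 2*Y*(-39 + Y) (L(Y) = (Y + Y)*(Y - 39) = (2*Y)*(-39 + Y) = 2*Y*(-39 + Y))
(12331 - 8365) + L(2) = (12331 - 8365) + 2*2*(-39 + 2) = 3966 + 2*2*(-37) = 3966 - 148 = 3818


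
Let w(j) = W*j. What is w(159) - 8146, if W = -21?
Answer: -11485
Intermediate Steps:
w(j) = -21*j
w(159) - 8146 = -21*159 - 8146 = -3339 - 8146 = -11485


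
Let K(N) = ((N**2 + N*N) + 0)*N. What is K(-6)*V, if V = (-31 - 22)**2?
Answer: -1213488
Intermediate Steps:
V = 2809 (V = (-53)**2 = 2809)
K(N) = 2*N**3 (K(N) = ((N**2 + N**2) + 0)*N = (2*N**2 + 0)*N = (2*N**2)*N = 2*N**3)
K(-6)*V = (2*(-6)**3)*2809 = (2*(-216))*2809 = -432*2809 = -1213488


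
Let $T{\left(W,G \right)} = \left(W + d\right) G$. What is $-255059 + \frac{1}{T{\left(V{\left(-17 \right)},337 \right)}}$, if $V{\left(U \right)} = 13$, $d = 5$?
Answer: $- \frac{1547187893}{6066} \approx -2.5506 \cdot 10^{5}$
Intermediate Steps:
$T{\left(W,G \right)} = G \left(5 + W\right)$ ($T{\left(W,G \right)} = \left(W + 5\right) G = \left(5 + W\right) G = G \left(5 + W\right)$)
$-255059 + \frac{1}{T{\left(V{\left(-17 \right)},337 \right)}} = -255059 + \frac{1}{337 \left(5 + 13\right)} = -255059 + \frac{1}{337 \cdot 18} = -255059 + \frac{1}{6066} = - \frac{1547187893}{6066}$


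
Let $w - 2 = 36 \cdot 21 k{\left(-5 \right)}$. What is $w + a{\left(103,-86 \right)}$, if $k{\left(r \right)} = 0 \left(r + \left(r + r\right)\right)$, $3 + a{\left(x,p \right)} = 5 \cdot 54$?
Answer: $269$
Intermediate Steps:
$a{\left(x,p \right)} = 267$ ($a{\left(x,p \right)} = -3 + 5 \cdot 54 = -3 + 270 = 267$)
$k{\left(r \right)} = 0$ ($k{\left(r \right)} = 0 \left(r + 2 r\right) = 0 \cdot 3 r = 0$)
$w = 2$ ($w = 2 + 36 \cdot 21 \cdot 0 = 2 + 756 \cdot 0 = 2 + 0 = 2$)
$w + a{\left(103,-86 \right)} = 2 + 267 = 269$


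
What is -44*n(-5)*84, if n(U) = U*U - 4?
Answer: -77616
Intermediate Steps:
n(U) = -4 + U**2 (n(U) = U**2 - 4 = -4 + U**2)
-44*n(-5)*84 = -44*(-4 + (-5)**2)*84 = -44*(-4 + 25)*84 = -44*21*84 = -924*84 = -77616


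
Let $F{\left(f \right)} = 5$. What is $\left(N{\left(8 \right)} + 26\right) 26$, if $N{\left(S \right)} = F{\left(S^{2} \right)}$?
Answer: $806$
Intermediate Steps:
$N{\left(S \right)} = 5$
$\left(N{\left(8 \right)} + 26\right) 26 = \left(5 + 26\right) 26 = 31 \cdot 26 = 806$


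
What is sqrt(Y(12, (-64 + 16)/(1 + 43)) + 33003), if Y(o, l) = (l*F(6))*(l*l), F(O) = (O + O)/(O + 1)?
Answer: 3*sqrt(2630561395)/847 ≈ 181.66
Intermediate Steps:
F(O) = 2*O/(1 + O) (F(O) = (2*O)/(1 + O) = 2*O/(1 + O))
Y(o, l) = 12*l**3/7 (Y(o, l) = (l*(2*6/(1 + 6)))*(l*l) = (l*(2*6/7))*l**2 = (l*(2*6*(1/7)))*l**2 = (l*(12/7))*l**2 = (12*l/7)*l**2 = 12*l**3/7)
sqrt(Y(12, (-64 + 16)/(1 + 43)) + 33003) = sqrt(12*((-64 + 16)/(1 + 43))**3/7 + 33003) = sqrt(12*(-48/44)**3/7 + 33003) = sqrt(12*(-48*1/44)**3/7 + 33003) = sqrt(12*(-12/11)**3/7 + 33003) = sqrt((12/7)*(-1728/1331) + 33003) = sqrt(-20736/9317 + 33003) = sqrt(307468215/9317) = 3*sqrt(2630561395)/847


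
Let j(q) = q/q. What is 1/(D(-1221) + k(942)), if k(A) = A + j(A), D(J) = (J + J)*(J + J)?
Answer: 1/5964307 ≈ 1.6766e-7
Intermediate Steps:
j(q) = 1
D(J) = 4*J**2 (D(J) = (2*J)*(2*J) = 4*J**2)
k(A) = 1 + A (k(A) = A + 1 = 1 + A)
1/(D(-1221) + k(942)) = 1/(4*(-1221)**2 + (1 + 942)) = 1/(4*1490841 + 943) = 1/(5963364 + 943) = 1/5964307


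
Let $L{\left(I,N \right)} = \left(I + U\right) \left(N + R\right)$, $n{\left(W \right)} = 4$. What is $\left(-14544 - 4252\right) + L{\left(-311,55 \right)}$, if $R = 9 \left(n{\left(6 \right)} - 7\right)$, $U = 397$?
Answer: $-16388$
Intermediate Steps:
$R = -27$ ($R = 9 \left(4 - 7\right) = 9 \left(-3\right) = -27$)
$L{\left(I,N \right)} = \left(-27 + N\right) \left(397 + I\right)$ ($L{\left(I,N \right)} = \left(I + 397\right) \left(N - 27\right) = \left(397 + I\right) \left(-27 + N\right) = \left(-27 + N\right) \left(397 + I\right)$)
$\left(-14544 - 4252\right) + L{\left(-311,55 \right)} = \left(-14544 - 4252\right) - -2408 = \left(-14544 + \left(-50350 + 46098\right)\right) + \left(-10719 + 8397 + 21835 - 17105\right) = \left(-14544 - 4252\right) + 2408 = -18796 + 2408 = -16388$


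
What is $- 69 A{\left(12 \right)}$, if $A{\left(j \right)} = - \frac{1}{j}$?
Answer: $\frac{23}{4} \approx 5.75$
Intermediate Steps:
$- 69 A{\left(12 \right)} = - 69 \left(- \frac{1}{12}\right) = - 69 \left(\left(-1\right) \frac{1}{12}\right) = \left(-69\right) \left(- \frac{1}{12}\right) = \frac{23}{4}$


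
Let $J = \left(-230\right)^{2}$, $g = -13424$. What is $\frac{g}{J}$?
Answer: $- \frac{3356}{13225} \approx -0.25376$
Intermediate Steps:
$J = 52900$
$\frac{g}{J} = - \frac{13424}{52900} = \left(-13424\right) \frac{1}{52900} = - \frac{3356}{13225}$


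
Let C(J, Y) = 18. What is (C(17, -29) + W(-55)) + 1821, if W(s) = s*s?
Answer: 4864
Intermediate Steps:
W(s) = s**2
(C(17, -29) + W(-55)) + 1821 = (18 + (-55)**2) + 1821 = (18 + 3025) + 1821 = 3043 + 1821 = 4864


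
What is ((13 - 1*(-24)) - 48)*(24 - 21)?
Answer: -33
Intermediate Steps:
((13 - 1*(-24)) - 48)*(24 - 21) = ((13 + 24) - 48)*3 = (37 - 48)*3 = -11*3 = -33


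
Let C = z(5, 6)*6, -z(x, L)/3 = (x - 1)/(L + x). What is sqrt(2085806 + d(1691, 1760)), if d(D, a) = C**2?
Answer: sqrt(252387710)/11 ≈ 1444.2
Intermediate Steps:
z(x, L) = -3*(-1 + x)/(L + x) (z(x, L) = -3*(x - 1)/(L + x) = -3*(-1 + x)/(L + x))
C = -72/11 (C = (3*(1 - 1*5)/(6 + 5))*6 = (3*(1 - 5)/11)*6 = (3*(1/11)*(-4))*6 = -12/11*6 = -72/11 ≈ -6.5455)
d(D, a) = 5184/121 (d(D, a) = (-72/11)**2 = 5184/121)
sqrt(2085806 + d(1691, 1760)) = sqrt(2085806 + 5184/121) = sqrt(252387710/121) = sqrt(252387710)/11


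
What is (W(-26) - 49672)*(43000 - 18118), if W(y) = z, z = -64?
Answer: -1237531152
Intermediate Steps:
W(y) = -64
(W(-26) - 49672)*(43000 - 18118) = (-64 - 49672)*(43000 - 18118) = -49736*24882 = -1237531152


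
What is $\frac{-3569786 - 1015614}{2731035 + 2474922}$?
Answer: $- \frac{4585400}{5205957} \approx -0.8808$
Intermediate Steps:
$\frac{-3569786 - 1015614}{2731035 + 2474922} = - \frac{4585400}{5205957}$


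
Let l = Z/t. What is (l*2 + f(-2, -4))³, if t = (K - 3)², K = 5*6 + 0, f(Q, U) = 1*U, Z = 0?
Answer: -64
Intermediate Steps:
f(Q, U) = U
K = 30 (K = 30 + 0 = 30)
t = 729 (t = (30 - 3)² = 27² = 729)
l = 0 (l = 0/729 = 0*(1/729) = 0)
(l*2 + f(-2, -4))³ = (0*2 - 4)³ = (0 - 4)³ = (-4)³ = -64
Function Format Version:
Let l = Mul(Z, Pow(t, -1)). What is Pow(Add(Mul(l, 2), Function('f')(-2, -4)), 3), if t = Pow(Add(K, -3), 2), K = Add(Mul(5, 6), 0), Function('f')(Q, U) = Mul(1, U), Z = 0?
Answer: -64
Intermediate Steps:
Function('f')(Q, U) = U
K = 30 (K = Add(30, 0) = 30)
t = 729 (t = Pow(Add(30, -3), 2) = Pow(27, 2) = 729)
l = 0 (l = Mul(0, Pow(729, -1)) = Mul(0, Rational(1, 729)) = 0)
Pow(Add(Mul(l, 2), Function('f')(-2, -4)), 3) = Pow(Add(Mul(0, 2), -4), 3) = Pow(Add(0, -4), 3) = Pow(-4, 3) = -64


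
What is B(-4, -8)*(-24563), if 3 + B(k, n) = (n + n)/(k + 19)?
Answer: 1498343/15 ≈ 99890.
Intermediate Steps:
B(k, n) = -3 + 2*n/(19 + k) (B(k, n) = -3 + (n + n)/(k + 19) = -3 + (2*n)/(19 + k) = -3 + 2*n/(19 + k))
B(-4, -8)*(-24563) = ((-57 - 3*(-4) + 2*(-8))/(19 - 4))*(-24563) = ((-57 + 12 - 16)/15)*(-24563) = ((1/15)*(-61))*(-24563) = -61/15*(-24563) = 1498343/15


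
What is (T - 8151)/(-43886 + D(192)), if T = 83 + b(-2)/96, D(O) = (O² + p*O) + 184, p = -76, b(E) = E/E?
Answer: 774527/2057280 ≈ 0.37648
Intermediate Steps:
b(E) = 1
D(O) = 184 + O² - 76*O (D(O) = (O² - 76*O) + 184 = 184 + O² - 76*O)
T = 7969/96 (T = 83 + 1/96 = 7969/96 ≈ 83.010)
(T - 8151)/(-43886 + D(192)) = (7969/96 - 8151)/(-43886 + (184 + 192² - 76*192)) = -774527/(96*(-43886 + (184 + 36864 - 14592))) = -774527/(96*(-43886 + 22456)) = -774527/96/(-21430) = -774527/96*(-1/21430) = 774527/2057280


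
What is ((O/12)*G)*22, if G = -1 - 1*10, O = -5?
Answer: 605/6 ≈ 100.83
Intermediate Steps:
G = -11 (G = -1 - 10 = -11)
((O/12)*G)*22 = (-5/12*(-11))*22 = (-5*1/12*(-11))*22 = -5/12*(-11)*22 = (55/12)*22 = 605/6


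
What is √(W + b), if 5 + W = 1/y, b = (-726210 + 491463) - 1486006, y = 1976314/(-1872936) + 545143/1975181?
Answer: I*√21150961304762153247378958794/110867688961 ≈ 1311.8*I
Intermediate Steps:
y = -110867688961/142284138516 (y = 1976314*(-1/1872936) + 545143*(1/1975181) = -988157/936468 + 545143/1975181 = -110867688961/142284138516 ≈ -0.77920)
b = -1720753 (b = -234747 - 1486006 = -1720753)
W = -696622583321/110867688961 (W = -5 + 1/(-110867688961/142284138516) = -5 - 142284138516/110867688961 = -696622583321/110867688961 ≈ -6.2834)
√(W + b) = √(-696622583321/110867688961 - 1720753) = √(-190776605005290954/110867688961) = I*√21150961304762153247378958794/110867688961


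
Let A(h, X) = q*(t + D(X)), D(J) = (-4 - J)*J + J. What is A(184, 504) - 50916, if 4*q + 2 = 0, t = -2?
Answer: 76849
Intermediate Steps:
q = -½ (q = -½ + (¼)*0 = -½ + 0 = -½ ≈ -0.50000)
D(J) = J + J*(-4 - J) (D(J) = J*(-4 - J) + J = J + J*(-4 - J))
A(h, X) = 1 + X*(3 + X)/2 (A(h, X) = -(-2 - X*(3 + X))/2 = 1 + X*(3 + X)/2)
A(184, 504) - 50916 = (1 + (½)*504*(3 + 504)) - 50916 = (1 + (½)*504*507) - 50916 = (1 + 127764) - 50916 = 127765 - 50916 = 76849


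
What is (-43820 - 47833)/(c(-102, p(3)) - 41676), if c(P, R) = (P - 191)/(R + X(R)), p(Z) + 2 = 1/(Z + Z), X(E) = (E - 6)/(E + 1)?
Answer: 6935077/3156414 ≈ 2.1971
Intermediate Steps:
X(E) = (-6 + E)/(1 + E)
p(Z) = -2 + 1/(2*Z) (p(Z) = -2 + 1/(Z + Z) = -2 + 1/(2*Z))
c(P, R) = (-191 + P)/(R + (-6 + R)/(1 + R)) (c(P, R) = (P - 191)/(R + (-6 + R)/(1 + R)) = (-191 + P)/(R + (-6 + R)/(1 + R)))
(-43820 - 47833)/(c(-102, p(3)) - 41676) = (-43820 - 47833)/((1 + (-2 + (½)/3))*(-191 - 102)/(-6 + (-2 + (½)/3) + (-2 + (½)/3)*(1 + (-2 + (½)/3))) - 41676) = -91653/((1 + (-2 + (½)*(⅓)))*(-293)/(-6 + (-2 + (½)*(⅓)) + (-2 + (½)*(⅓))*(1 + (-2 + (½)*(⅓)))) - 41676) = -91653/((1 + (-2 + ⅙))*(-293)/(-6 + (-2 + ⅙) + (-2 + ⅙)*(1 + (-2 + ⅙))) - 41676) = -91653/((1 - 11/6)*(-293)/(-6 - 11/6 - 11*(1 - 11/6)/6) - 41676) = -91653/(-⅚*(-293)/(-6 - 11/6 - 11/6*(-⅚)) - 41676) = -91653/(-⅚*(-293)/(-6 - 11/6 + 55/36) - 41676) = -91653/(-⅚*(-293)/(-227/36) - 41676) = -91653/(-36/227*(-⅚)*(-293) - 41676) = -91653/(-8790/227 - 41676) = -91653/(-9469242/227) = -91653*(-227/9469242) = 6935077/3156414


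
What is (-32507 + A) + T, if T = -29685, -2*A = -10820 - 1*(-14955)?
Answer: -128519/2 ≈ -64260.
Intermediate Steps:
A = -4135/2 (A = -(-10820 - 1*(-14955))/2 = -(-10820 + 14955)/2 = -1/2*4135 = -4135/2 ≈ -2067.5)
(-32507 + A) + T = (-32507 - 4135/2) - 29685 = -69149/2 - 29685 = -128519/2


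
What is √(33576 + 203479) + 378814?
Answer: 378814 + √237055 ≈ 3.7930e+5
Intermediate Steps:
√(33576 + 203479) + 378814 = √237055 + 378814 = 378814 + √237055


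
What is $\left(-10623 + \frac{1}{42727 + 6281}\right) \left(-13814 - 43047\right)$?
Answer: $\frac{29602517965363}{49008} \approx 6.0403 \cdot 10^{8}$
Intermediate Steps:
$\left(-10623 + \frac{1}{42727 + 6281}\right) \left(-13814 - 43047\right) = \left(-10623 + \frac{1}{49008}\right) \left(-56861\right) = \left(- \frac{520611983}{49008}\right) \left(-56861\right) = \frac{29602517965363}{49008}$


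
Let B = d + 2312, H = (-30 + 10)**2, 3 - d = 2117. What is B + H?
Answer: 598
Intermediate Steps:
d = -2114 (d = 3 - 1*2117 = 3 - 2117 = -2114)
H = 400 (H = (-20)**2 = 400)
B = 198 (B = -2114 + 2312 = 198)
B + H = 198 + 400 = 598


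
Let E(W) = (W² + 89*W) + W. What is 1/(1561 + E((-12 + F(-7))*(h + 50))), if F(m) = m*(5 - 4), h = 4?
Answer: 1/961897 ≈ 1.0396e-6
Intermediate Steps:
F(m) = m (F(m) = m*1 = m)
E(W) = W² + 90*W
1/(1561 + E((-12 + F(-7))*(h + 50))) = 1/(1561 + ((-12 - 7)*(4 + 50))*(90 + (-12 - 7)*(4 + 50))) = 1/(1561 + (-19*54)*(90 - 19*54)) = 1/(1561 - 1026*(90 - 1026)) = 1/(1561 - 1026*(-936)) = 1/(1561 + 960336) = 1/961897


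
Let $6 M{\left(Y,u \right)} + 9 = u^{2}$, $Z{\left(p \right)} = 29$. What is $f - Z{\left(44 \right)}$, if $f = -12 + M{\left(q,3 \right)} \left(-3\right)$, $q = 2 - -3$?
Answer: $-41$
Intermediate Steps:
$q = 5$ ($q = 2 + 3 = 5$)
$M{\left(Y,u \right)} = - \frac{3}{2} + \frac{u^{2}}{6}$
$f = -12$ ($f = -12 + \left(- \frac{3}{2} + \frac{3^{2}}{6}\right) \left(-3\right) = -12 + \left(- \frac{3}{2} + \frac{1}{6} \cdot 9\right) \left(-3\right) = -12 + \left(- \frac{3}{2} + \frac{3}{2}\right) \left(-3\right) = -12 + 0 \left(-3\right) = -12 + 0 = -12$)
$f - Z{\left(44 \right)} = -12 - 29 = -41$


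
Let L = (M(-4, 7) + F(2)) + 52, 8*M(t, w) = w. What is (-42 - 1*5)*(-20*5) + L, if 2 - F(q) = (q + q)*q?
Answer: 37975/8 ≈ 4746.9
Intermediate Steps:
M(t, w) = w/8
F(q) = 2 - 2*q**2 (F(q) = 2 - (q + q)*q = 2 - 2*q*q = 2 - 2*q**2)
L = 375/8 (L = ((1/8)*7 + (2 - 2*2**2)) + 52 = (7/8 + (2 - 2*4)) + 52 = (7/8 + (2 - 8)) + 52 = (7/8 - 6) + 52 = -41/8 + 52 = 375/8 ≈ 46.875)
(-42 - 1*5)*(-20*5) + L = (-42 - 1*5)*(-20*5) + 375/8 = (-42 - 5)*(-100) + 375/8 = -47*(-100) + 375/8 = 4700 + 375/8 = 37975/8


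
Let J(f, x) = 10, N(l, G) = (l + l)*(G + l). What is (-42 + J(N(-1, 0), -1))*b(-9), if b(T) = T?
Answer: 288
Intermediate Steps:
N(l, G) = 2*l*(G + l) (N(l, G) = (2*l)*(G + l) = 2*l*(G + l))
(-42 + J(N(-1, 0), -1))*b(-9) = (-42 + 10)*(-9) = -32*(-9) = 288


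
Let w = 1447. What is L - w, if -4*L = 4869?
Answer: -10657/4 ≈ -2664.3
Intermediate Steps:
L = -4869/4 (L = -¼*4869 = -4869/4 ≈ -1217.3)
L - w = -4869/4 - 1*1447 = -4869/4 - 1447 = -10657/4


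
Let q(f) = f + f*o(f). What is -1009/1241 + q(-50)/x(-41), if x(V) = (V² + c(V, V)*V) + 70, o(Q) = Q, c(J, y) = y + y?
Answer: -2118567/6345233 ≈ -0.33388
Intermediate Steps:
c(J, y) = 2*y
x(V) = 70 + 3*V² (x(V) = (V² + (2*V)*V) + 70 = (V² + 2*V²) + 70 = 3*V² + 70 = 70 + 3*V²)
q(f) = f + f² (q(f) = f + f*f = f + f²)
-1009/1241 + q(-50)/x(-41) = -1009/1241 + (-50*(1 - 50))/(70 + 3*(-41)²) = -1009*1/1241 + (-50*(-49))/(70 + 3*1681) = -1009/1241 + 2450/(70 + 5043) = -1009/1241 + 2450/5113 = -2118567/6345233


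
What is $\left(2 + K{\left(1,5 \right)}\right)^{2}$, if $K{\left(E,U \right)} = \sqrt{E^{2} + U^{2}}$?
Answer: $\left(2 + \sqrt{26}\right)^{2} \approx 50.396$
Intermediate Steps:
$\left(2 + K{\left(1,5 \right)}\right)^{2} = \left(2 + \sqrt{1^{2} + 5^{2}}\right)^{2} = \left(2 + \sqrt{1 + 25}\right)^{2} = \left(2 + \sqrt{26}\right)^{2}$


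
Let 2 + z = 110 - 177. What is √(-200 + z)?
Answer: I*√269 ≈ 16.401*I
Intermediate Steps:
z = -69 (z = -2 + (110 - 177) = -2 - 67 = -69)
√(-200 + z) = √(-200 - 69) = √(-269) = I*√269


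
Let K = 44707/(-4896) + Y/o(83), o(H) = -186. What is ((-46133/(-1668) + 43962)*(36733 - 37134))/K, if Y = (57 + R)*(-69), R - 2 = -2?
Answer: -372145573966152/253454129 ≈ -1.4683e+6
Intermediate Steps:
R = 0 (R = 2 - 2 = 0)
Y = -3933 (Y = (57 + 0)*(-69) = 57*(-69) = -3933)
K = 1823411/151776 (K = 44707/(-4896) - 3933/(-186) = 44707*(-1/4896) - 3933*(-1/186) = -44707/4896 + 1311/62 = 1823411/151776 ≈ 12.014)
((-46133/(-1668) + 43962)*(36733 - 37134))/K = ((-46133/(-1668) + 43962)*(36733 - 37134))/(1823411/151776) = ((-46133*(-1/1668) + 43962)*(-401))*(151776/1823411) = ((46133/1668 + 43962)*(-401))*(151776/1823411) = ((73374749/1668)*(-401))*(151776/1823411) = -29423274349/1668*151776/1823411 = -372145573966152/253454129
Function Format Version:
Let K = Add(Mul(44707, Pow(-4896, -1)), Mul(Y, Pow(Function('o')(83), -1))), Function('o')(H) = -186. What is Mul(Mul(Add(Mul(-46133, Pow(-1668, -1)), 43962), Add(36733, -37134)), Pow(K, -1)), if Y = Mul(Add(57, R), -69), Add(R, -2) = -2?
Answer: Rational(-372145573966152, 253454129) ≈ -1.4683e+6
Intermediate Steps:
R = 0 (R = Add(2, -2) = 0)
Y = -3933 (Y = Mul(Add(57, 0), -69) = Mul(57, -69) = -3933)
K = Rational(1823411, 151776) (K = Add(Mul(44707, Pow(-4896, -1)), Mul(-3933, Pow(-186, -1))) = Add(Mul(44707, Rational(-1, 4896)), Mul(-3933, Rational(-1, 186))) = Add(Rational(-44707, 4896), Rational(1311, 62)) = Rational(1823411, 151776) ≈ 12.014)
Mul(Mul(Add(Mul(-46133, Pow(-1668, -1)), 43962), Add(36733, -37134)), Pow(K, -1)) = Mul(Mul(Add(Mul(-46133, Pow(-1668, -1)), 43962), Add(36733, -37134)), Pow(Rational(1823411, 151776), -1)) = Mul(Mul(Add(Mul(-46133, Rational(-1, 1668)), 43962), -401), Rational(151776, 1823411)) = Mul(Mul(Add(Rational(46133, 1668), 43962), -401), Rational(151776, 1823411)) = Mul(Mul(Rational(73374749, 1668), -401), Rational(151776, 1823411)) = Mul(Rational(-29423274349, 1668), Rational(151776, 1823411)) = Rational(-372145573966152, 253454129)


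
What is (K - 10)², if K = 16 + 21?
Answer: 729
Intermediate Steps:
K = 37
(K - 10)² = (37 - 10)² = 27² = 729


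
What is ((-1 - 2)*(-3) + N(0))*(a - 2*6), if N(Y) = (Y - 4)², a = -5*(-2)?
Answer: -50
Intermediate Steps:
a = 10
N(Y) = (-4 + Y)²
((-1 - 2)*(-3) + N(0))*(a - 2*6) = ((-1 - 2)*(-3) + (-4 + 0)²)*(10 - 2*6) = (-3*(-3) + (-4)²)*(10 - 12) = (9 + 16)*(-2) = 25*(-2) = -50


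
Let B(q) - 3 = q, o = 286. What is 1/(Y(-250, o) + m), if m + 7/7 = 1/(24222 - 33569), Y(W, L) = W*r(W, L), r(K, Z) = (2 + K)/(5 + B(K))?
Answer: -1130987/290888108 ≈ -0.0038880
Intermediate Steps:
B(q) = 3 + q
r(K, Z) = (2 + K)/(8 + K) (r(K, Z) = (2 + K)/(5 + (3 + K)) = (2 + K)/(8 + K))
Y(W, L) = W*(2 + W)/(8 + W) (Y(W, L) = W*((2 + W)/(8 + W)) = W*(2 + W)/(8 + W))
m = -9348/9347 (m = -1 + 1/(24222 - 33569) = -1 + 1/(-9347) = -1 - 1/9347 = -9348/9347 ≈ -1.0001)
1/(Y(-250, o) + m) = 1/(-250*(2 - 250)/(8 - 250) - 9348/9347) = 1/(-250*(-248)/(-242) - 9348/9347) = 1/(-250*(-1/242)*(-248) - 9348/9347) = 1/(-31000/121 - 9348/9347) = 1/(-290888108/1130987) = -1130987/290888108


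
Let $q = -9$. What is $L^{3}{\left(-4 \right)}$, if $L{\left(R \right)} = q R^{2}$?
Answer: $-2985984$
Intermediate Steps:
$L{\left(R \right)} = - 9 R^{2}$
$L^{3}{\left(-4 \right)} = \left(- 9 \left(-4\right)^{2}\right)^{3} = \left(\left(-9\right) 16\right)^{3} = \left(-144\right)^{3} = -2985984$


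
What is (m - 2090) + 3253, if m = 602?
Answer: 1765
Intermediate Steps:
(m - 2090) + 3253 = (602 - 2090) + 3253 = -1488 + 3253 = 1765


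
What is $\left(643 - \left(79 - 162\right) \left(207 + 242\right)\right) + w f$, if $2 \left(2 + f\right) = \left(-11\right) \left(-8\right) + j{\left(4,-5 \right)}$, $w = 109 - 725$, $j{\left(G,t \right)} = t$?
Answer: $13578$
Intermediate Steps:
$w = -616$ ($w = 109 - 725 = -616$)
$f = \frac{79}{2}$ ($f = -2 + \frac{\left(-11\right) \left(-8\right) - 5}{2} = -2 + \frac{88 - 5}{2} = -2 + \frac{1}{2} \cdot 83 = -2 + \frac{83}{2} = \frac{79}{2} \approx 39.5$)
$\left(643 - \left(79 - 162\right) \left(207 + 242\right)\right) + w f = \left(643 - \left(79 - 162\right) \left(207 + 242\right)\right) - 24332 = \left(643 - \left(-83\right) 449\right) - 24332 = \left(643 - -37267\right) - 24332 = \left(643 + 37267\right) - 24332 = 37910 - 24332 = 13578$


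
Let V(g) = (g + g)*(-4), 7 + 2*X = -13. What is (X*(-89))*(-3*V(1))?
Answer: 21360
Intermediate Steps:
X = -10 (X = -7/2 + (½)*(-13) = -7/2 - 13/2 = -10)
V(g) = -8*g (V(g) = (2*g)*(-4) = -8*g)
(X*(-89))*(-3*V(1)) = (-10*(-89))*(-(-24)) = 890*(-3*(-8)) = 890*24 = 21360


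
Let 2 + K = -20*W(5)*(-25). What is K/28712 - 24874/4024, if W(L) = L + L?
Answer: -10844849/1805267 ≈ -6.0073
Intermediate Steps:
W(L) = 2*L
K = 4998 (K = -2 - 40*5*(-25) = -2 - 20*10*(-25) = -2 - 200*(-25) = -2 + 5000 = 4998)
K/28712 - 24874/4024 = 4998/28712 - 24874/4024 = 4998*(1/28712) - 24874*1/4024 = 2499/14356 - 12437/2012 = -10844849/1805267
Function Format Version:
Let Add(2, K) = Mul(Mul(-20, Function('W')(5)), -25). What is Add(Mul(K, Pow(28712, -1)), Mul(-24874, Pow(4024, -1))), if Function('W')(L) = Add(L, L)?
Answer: Rational(-10844849, 1805267) ≈ -6.0073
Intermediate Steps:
Function('W')(L) = Mul(2, L)
K = 4998 (K = Add(-2, Mul(Mul(-20, Mul(2, 5)), -25)) = Add(-2, Mul(Mul(-20, 10), -25)) = Add(-2, Mul(-200, -25)) = Add(-2, 5000) = 4998)
Add(Mul(K, Pow(28712, -1)), Mul(-24874, Pow(4024, -1))) = Add(Mul(4998, Pow(28712, -1)), Mul(-24874, Pow(4024, -1))) = Add(Mul(4998, Rational(1, 28712)), Mul(-24874, Rational(1, 4024))) = Add(Rational(2499, 14356), Rational(-12437, 2012)) = Rational(-10844849, 1805267)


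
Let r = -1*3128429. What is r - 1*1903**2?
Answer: -6749838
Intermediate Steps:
r = -3128429
r - 1*1903**2 = -3128429 - 1*1903**2 = -3128429 - 1*3621409 = -3128429 - 3621409 = -6749838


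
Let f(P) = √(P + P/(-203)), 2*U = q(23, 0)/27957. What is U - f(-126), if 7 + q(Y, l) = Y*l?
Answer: -7/55914 - 6*I*√2929/29 ≈ -0.00012519 - 11.197*I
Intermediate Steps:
q(Y, l) = -7 + Y*l
U = -7/55914 (U = ((-7 + 23*0)/27957)/2 = ((-7 + 0)*(1/27957))/2 = (-7*1/27957)/2 = (½)*(-7/27957) = -7/55914 ≈ -0.00012519)
f(P) = √41006*√P/203 (f(P) = √(P + P*(-1/203)) = √(P - P/203) = √(202*P/203) = √41006*√P/203)
U - f(-126) = -7/55914 - √41006*√(-126)/203 = -7/55914 - √41006*3*I*√14/203 = -7/55914 - 6*I*√2929/29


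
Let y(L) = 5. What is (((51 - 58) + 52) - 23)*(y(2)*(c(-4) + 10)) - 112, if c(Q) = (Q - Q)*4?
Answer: 988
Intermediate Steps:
c(Q) = 0 (c(Q) = 0*4 = 0)
(((51 - 58) + 52) - 23)*(y(2)*(c(-4) + 10)) - 112 = (((51 - 58) + 52) - 23)*(5*(0 + 10)) - 112 = ((-7 + 52) - 23)*(5*10) - 112 = (45 - 23)*50 - 112 = 22*50 - 112 = 1100 - 112 = 988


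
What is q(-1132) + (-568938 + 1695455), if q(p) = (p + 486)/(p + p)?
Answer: 1275217567/1132 ≈ 1.1265e+6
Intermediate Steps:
q(p) = (486 + p)/(2*p) (q(p) = (486 + p)/((2*p)) = (486 + p)*(1/(2*p)) = (486 + p)/(2*p))
q(-1132) + (-568938 + 1695455) = (1/2)*(486 - 1132)/(-1132) + (-568938 + 1695455) = (1/2)*(-1/1132)*(-646) + 1126517 = 323/1132 + 1126517 = 1275217567/1132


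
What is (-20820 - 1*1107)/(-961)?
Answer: 21927/961 ≈ 22.817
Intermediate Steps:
(-20820 - 1*1107)/(-961) = (-20820 - 1107)*(-1/961) = -21927*(-1/961) = 21927/961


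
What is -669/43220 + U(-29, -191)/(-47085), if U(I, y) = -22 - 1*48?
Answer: -5694893/407002740 ≈ -0.013992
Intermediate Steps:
U(I, y) = -70 (U(I, y) = -22 - 48 = -70)
-669/43220 + U(-29, -191)/(-47085) = -669/43220 - 70/(-47085) = -669*1/43220 - 70*(-1/47085) = -669/43220 + 14/9417 = -5694893/407002740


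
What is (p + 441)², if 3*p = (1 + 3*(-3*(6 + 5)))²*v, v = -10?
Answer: 8971310089/9 ≈ 9.9681e+8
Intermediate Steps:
p = -96040/3 (p = ((1 + 3*(-3*(6 + 5)))²*(-10))/3 = ((1 + 3*(-3*11))²*(-10))/3 = ((1 + 3*(-33))²*(-10))/3 = ((1 - 99)²*(-10))/3 = ((-98)²*(-10))/3 = (9604*(-10))/3 = (⅓)*(-96040) = -96040/3 ≈ -32013.)
(p + 441)² = (-96040/3 + 441)² = (-94717/3)² = 8971310089/9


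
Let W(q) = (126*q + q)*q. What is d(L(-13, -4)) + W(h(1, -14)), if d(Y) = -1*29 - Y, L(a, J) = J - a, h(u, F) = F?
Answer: 24854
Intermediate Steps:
d(Y) = -29 - Y
W(q) = 127*q² (W(q) = (127*q)*q = 127*q²)
d(L(-13, -4)) + W(h(1, -14)) = (-29 - (-4 - 1*(-13))) + 127*(-14)² = (-29 - (-4 + 13)) + 127*196 = (-29 - 1*9) + 24892 = (-29 - 9) + 24892 = -38 + 24892 = 24854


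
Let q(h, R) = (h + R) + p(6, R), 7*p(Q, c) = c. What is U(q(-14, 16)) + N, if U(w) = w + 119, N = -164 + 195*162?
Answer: 220845/7 ≈ 31549.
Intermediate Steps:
p(Q, c) = c/7
N = 31426 (N = -164 + 31590 = 31426)
q(h, R) = h + 8*R/7 (q(h, R) = (h + R) + R/7 = (R + h) + R/7 = h + 8*R/7)
U(w) = 119 + w
U(q(-14, 16)) + N = (119 + (-14 + (8/7)*16)) + 31426 = (119 + (-14 + 128/7)) + 31426 = (119 + 30/7) + 31426 = 863/7 + 31426 = 220845/7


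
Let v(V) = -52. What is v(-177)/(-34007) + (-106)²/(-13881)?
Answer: -381380840/472051167 ≈ -0.80792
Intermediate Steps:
v(-177)/(-34007) + (-106)²/(-13881) = -52/(-34007) + (-106)²/(-13881) = -52*(-1/34007) + 11236*(-1/13881) = 52/34007 - 11236/13881 = -381380840/472051167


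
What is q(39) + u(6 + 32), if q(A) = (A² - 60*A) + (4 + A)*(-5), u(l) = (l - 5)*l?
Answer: 220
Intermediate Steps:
u(l) = l*(-5 + l) (u(l) = (-5 + l)*l = l*(-5 + l))
q(A) = -20 + A² - 65*A (q(A) = (A² - 60*A) + (-20 - 5*A) = -20 + A² - 65*A)
q(39) + u(6 + 32) = (-20 + 39² - 65*39) + (6 + 32)*(-5 + (6 + 32)) = (-20 + 1521 - 2535) + 38*(-5 + 38) = -1034 + 38*33 = -1034 + 1254 = 220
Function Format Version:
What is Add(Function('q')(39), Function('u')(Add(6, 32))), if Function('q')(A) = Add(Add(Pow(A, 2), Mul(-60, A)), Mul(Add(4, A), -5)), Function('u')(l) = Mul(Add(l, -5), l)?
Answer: 220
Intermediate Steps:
Function('u')(l) = Mul(l, Add(-5, l)) (Function('u')(l) = Mul(Add(-5, l), l) = Mul(l, Add(-5, l)))
Function('q')(A) = Add(-20, Pow(A, 2), Mul(-65, A)) (Function('q')(A) = Add(Add(Pow(A, 2), Mul(-60, A)), Add(-20, Mul(-5, A))) = Add(-20, Pow(A, 2), Mul(-65, A)))
Add(Function('q')(39), Function('u')(Add(6, 32))) = Add(Add(-20, Pow(39, 2), Mul(-65, 39)), Mul(Add(6, 32), Add(-5, Add(6, 32)))) = Add(Add(-20, 1521, -2535), Mul(38, Add(-5, 38))) = Add(-1034, Mul(38, 33)) = Add(-1034, 1254) = 220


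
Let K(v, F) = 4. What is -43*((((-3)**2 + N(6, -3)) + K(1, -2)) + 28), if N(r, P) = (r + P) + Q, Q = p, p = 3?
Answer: -2021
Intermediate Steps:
Q = 3
N(r, P) = 3 + P + r (N(r, P) = (r + P) + 3 = (P + r) + 3 = 3 + P + r)
-43*((((-3)**2 + N(6, -3)) + K(1, -2)) + 28) = -43*((((-3)**2 + (3 - 3 + 6)) + 4) + 28) = -43*(((9 + 6) + 4) + 28) = -43*((15 + 4) + 28) = -43*(19 + 28) = -43*47 = -2021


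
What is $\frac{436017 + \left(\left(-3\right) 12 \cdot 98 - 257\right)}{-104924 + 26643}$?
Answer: $- \frac{432232}{78281} \approx -5.5215$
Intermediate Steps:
$\frac{436017 + \left(\left(-3\right) 12 \cdot 98 - 257\right)}{-104924 + 26643} = \frac{436017 - 3785}{-78281} = \left(436017 - 3785\right) \left(- \frac{1}{78281}\right) = 432232 \left(- \frac{1}{78281}\right) = - \frac{432232}{78281}$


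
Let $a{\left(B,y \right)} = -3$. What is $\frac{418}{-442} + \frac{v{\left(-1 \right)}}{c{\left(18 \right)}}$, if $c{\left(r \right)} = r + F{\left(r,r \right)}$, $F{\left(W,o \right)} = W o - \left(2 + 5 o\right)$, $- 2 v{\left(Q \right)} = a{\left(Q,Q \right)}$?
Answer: $- \frac{103837}{110500} \approx -0.9397$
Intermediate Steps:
$v{\left(Q \right)} = \frac{3}{2}$ ($v{\left(Q \right)} = \left(- \frac{1}{2}\right) \left(-3\right) = \frac{3}{2}$)
$F{\left(W,o \right)} = -2 - 5 o + W o$ ($F{\left(W,o \right)} = W o - \left(2 + 5 o\right) = -2 - 5 o + W o$)
$c{\left(r \right)} = -2 + r^{2} - 4 r$ ($c{\left(r \right)} = r - \left(2 + 5 r - r r\right) = r - \left(2 - r^{2} + 5 r\right) = -2 + r^{2} - 4 r$)
$\frac{418}{-442} + \frac{v{\left(-1 \right)}}{c{\left(18 \right)}} = \frac{418}{-442} + \frac{3}{2 \left(-2 + 18^{2} - 72\right)} = 418 \left(- \frac{1}{442}\right) + \frac{3}{2 \left(-2 + 324 - 72\right)} = - \frac{209}{221} + \frac{3}{2 \cdot 250} = - \frac{209}{221} + \frac{3}{2} \cdot \frac{1}{250} = - \frac{209}{221} + \frac{3}{500} = - \frac{103837}{110500}$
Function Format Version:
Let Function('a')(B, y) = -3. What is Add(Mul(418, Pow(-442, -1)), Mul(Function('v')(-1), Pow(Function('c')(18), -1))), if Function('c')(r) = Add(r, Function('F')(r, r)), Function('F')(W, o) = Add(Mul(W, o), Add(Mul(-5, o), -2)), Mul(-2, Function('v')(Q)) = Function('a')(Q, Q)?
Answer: Rational(-103837, 110500) ≈ -0.93970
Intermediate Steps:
Function('v')(Q) = Rational(3, 2) (Function('v')(Q) = Mul(Rational(-1, 2), -3) = Rational(3, 2))
Function('F')(W, o) = Add(-2, Mul(-5, o), Mul(W, o)) (Function('F')(W, o) = Add(Mul(W, o), Add(-2, Mul(-5, o))) = Add(-2, Mul(-5, o), Mul(W, o)))
Function('c')(r) = Add(-2, Pow(r, 2), Mul(-4, r)) (Function('c')(r) = Add(r, Add(-2, Mul(-5, r), Mul(r, r))) = Add(r, Add(-2, Mul(-5, r), Pow(r, 2))) = Add(r, Add(-2, Pow(r, 2), Mul(-5, r))) = Add(-2, Pow(r, 2), Mul(-4, r)))
Add(Mul(418, Pow(-442, -1)), Mul(Function('v')(-1), Pow(Function('c')(18), -1))) = Add(Mul(418, Pow(-442, -1)), Mul(Rational(3, 2), Pow(Add(-2, Pow(18, 2), Mul(-4, 18)), -1))) = Add(Mul(418, Rational(-1, 442)), Mul(Rational(3, 2), Pow(Add(-2, 324, -72), -1))) = Add(Rational(-209, 221), Mul(Rational(3, 2), Pow(250, -1))) = Add(Rational(-209, 221), Mul(Rational(3, 2), Rational(1, 250))) = Add(Rational(-209, 221), Rational(3, 500)) = Rational(-103837, 110500)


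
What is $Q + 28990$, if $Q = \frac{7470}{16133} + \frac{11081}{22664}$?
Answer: $\frac{10600202734733}{365638312} \approx 28991.0$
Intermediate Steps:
$Q = \frac{348069853}{365638312}$ ($Q = 7470 \cdot \frac{1}{16133} + 11081 \cdot \frac{1}{22664} = \frac{7470}{16133} + \frac{11081}{22664} = \frac{348069853}{365638312} \approx 0.95195$)
$Q + 28990 = \frac{348069853}{365638312} + 28990 = \frac{10600202734733}{365638312}$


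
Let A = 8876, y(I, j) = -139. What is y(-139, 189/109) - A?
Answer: -9015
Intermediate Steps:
y(-139, 189/109) - A = -139 - 1*8876 = -139 - 8876 = -9015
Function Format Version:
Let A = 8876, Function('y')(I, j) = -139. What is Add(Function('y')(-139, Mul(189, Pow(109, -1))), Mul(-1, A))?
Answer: -9015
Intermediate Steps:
Add(Function('y')(-139, Mul(189, Pow(109, -1))), Mul(-1, A)) = Add(-139, Mul(-1, 8876)) = Add(-139, -8876) = -9015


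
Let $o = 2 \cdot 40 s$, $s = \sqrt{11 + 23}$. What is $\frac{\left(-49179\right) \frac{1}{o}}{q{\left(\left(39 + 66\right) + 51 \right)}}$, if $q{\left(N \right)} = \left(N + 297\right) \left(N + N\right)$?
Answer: $- \frac{1261 \sqrt{34}}{9857280} \approx -0.00074593$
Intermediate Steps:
$s = \sqrt{34} \approx 5.8309$
$q{\left(N \right)} = 2 N \left(297 + N\right)$ ($q{\left(N \right)} = \left(297 + N\right) 2 N = 2 N \left(297 + N\right)$)
$o = 80 \sqrt{34}$ ($o = 2 \cdot 40 \sqrt{34} = 80 \sqrt{34} \approx 466.48$)
$\frac{\left(-49179\right) \frac{1}{o}}{q{\left(\left(39 + 66\right) + 51 \right)}} = \frac{\left(-49179\right) \frac{1}{80 \sqrt{34}}}{2 \left(\left(39 + 66\right) + 51\right) \left(297 + \left(\left(39 + 66\right) + 51\right)\right)} = \frac{\left(-49179\right) \frac{\sqrt{34}}{2720}}{2 \left(105 + 51\right) \left(297 + \left(105 + 51\right)\right)} = \frac{\left(- \frac{49179}{2720}\right) \sqrt{34}}{2 \cdot 156 \left(297 + 156\right)} = \frac{\left(- \frac{49179}{2720}\right) \sqrt{34}}{2 \cdot 156 \cdot 453} = \frac{\left(- \frac{49179}{2720}\right) \sqrt{34}}{141336} = - \frac{49179 \sqrt{34}}{2720} \cdot \frac{1}{141336} = - \frac{1261 \sqrt{34}}{9857280}$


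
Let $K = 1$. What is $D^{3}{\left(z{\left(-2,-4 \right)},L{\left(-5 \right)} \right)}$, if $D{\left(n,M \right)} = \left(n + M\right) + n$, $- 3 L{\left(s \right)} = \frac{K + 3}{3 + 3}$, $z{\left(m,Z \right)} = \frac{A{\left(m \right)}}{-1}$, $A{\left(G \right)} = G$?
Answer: $\frac{39304}{729} \approx 53.915$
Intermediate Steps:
$z{\left(m,Z \right)} = - m$ ($z{\left(m,Z \right)} = \frac{m}{-1} = m \left(-1\right) = - m$)
$L{\left(s \right)} = - \frac{2}{9}$ ($L{\left(s \right)} = - \frac{\left(1 + 3\right) \frac{1}{3 + 3}}{3} = - \frac{4 \cdot \frac{1}{6}}{3} = \left(- \frac{1}{3}\right) \frac{2}{3} = - \frac{2}{9}$)
$D{\left(n,M \right)} = M + 2 n$ ($D{\left(n,M \right)} = \left(M + n\right) + n = M + 2 n$)
$D^{3}{\left(z{\left(-2,-4 \right)},L{\left(-5 \right)} \right)} = \left(- \frac{2}{9} + 2 \left(\left(-1\right) \left(-2\right)\right)\right)^{3} = \left(- \frac{2}{9} + 2 \cdot 2\right)^{3} = \left(- \frac{2}{9} + 4\right)^{3} = \left(\frac{34}{9}\right)^{3} = \frac{39304}{729}$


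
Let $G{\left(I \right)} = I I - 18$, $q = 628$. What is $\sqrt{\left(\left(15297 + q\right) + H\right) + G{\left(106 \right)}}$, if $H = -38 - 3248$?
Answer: $\sqrt{23857} \approx 154.46$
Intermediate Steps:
$G{\left(I \right)} = -18 + I^{2}$ ($G{\left(I \right)} = I^{2} - 18 = -18 + I^{2}$)
$H = -3286$ ($H = -38 - 3248 = -3286$)
$\sqrt{\left(\left(15297 + q\right) + H\right) + G{\left(106 \right)}} = \sqrt{\left(\left(15297 + 628\right) - 3286\right) - \left(18 - 106^{2}\right)} = \sqrt{\left(15925 - 3286\right) + \left(-18 + 11236\right)} = \sqrt{12639 + 11218} = \sqrt{23857}$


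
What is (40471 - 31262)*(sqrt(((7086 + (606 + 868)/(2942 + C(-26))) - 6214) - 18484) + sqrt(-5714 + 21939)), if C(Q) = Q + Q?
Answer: 46045*sqrt(649) + 211807*I*sqrt(240535)/85 ≈ 1.173e+6 + 1.2221e+6*I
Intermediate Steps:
C(Q) = 2*Q
(40471 - 31262)*(sqrt(((7086 + (606 + 868)/(2942 + C(-26))) - 6214) - 18484) + sqrt(-5714 + 21939)) = (40471 - 31262)*(sqrt(((7086 + (606 + 868)/(2942 + 2*(-26))) - 6214) - 18484) + sqrt(-5714 + 21939)) = 9209*(sqrt(((7086 + 1474/(2942 - 52)) - 6214) - 18484) + sqrt(16225)) = 9209*(sqrt(((7086 + 1474/2890) - 6214) - 18484) + 5*sqrt(649)) = 9209*(sqrt(((7086 + 1474*(1/2890)) - 6214) - 18484) + 5*sqrt(649)) = 9209*(sqrt(((7086 + 737/1445) - 6214) - 18484) + 5*sqrt(649)) = 9209*(sqrt((10240007/1445 - 6214) - 18484) + 5*sqrt(649)) = 9209*(sqrt(1260777/1445 - 18484) + 5*sqrt(649)) = 9209*(sqrt(-25448603/1445) + 5*sqrt(649)) = 9209*(23*I*sqrt(240535)/85 + 5*sqrt(649)) = 9209*(5*sqrt(649) + 23*I*sqrt(240535)/85) = 46045*sqrt(649) + 211807*I*sqrt(240535)/85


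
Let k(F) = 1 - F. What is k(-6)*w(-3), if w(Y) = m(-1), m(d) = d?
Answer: -7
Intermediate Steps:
w(Y) = -1
k(-6)*w(-3) = (1 - 1*(-6))*(-1) = (1 + 6)*(-1) = 7*(-1) = -7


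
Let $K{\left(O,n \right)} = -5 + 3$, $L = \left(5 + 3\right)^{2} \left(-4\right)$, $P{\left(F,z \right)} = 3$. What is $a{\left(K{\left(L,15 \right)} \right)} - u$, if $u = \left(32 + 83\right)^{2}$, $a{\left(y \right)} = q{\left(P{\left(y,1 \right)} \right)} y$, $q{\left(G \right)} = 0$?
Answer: $-13225$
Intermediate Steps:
$L = -256$ ($L = 8^{2} \left(-4\right) = 64 \left(-4\right) = -256$)
$K{\left(O,n \right)} = -2$
$a{\left(y \right)} = 0$ ($a{\left(y \right)} = 0 y = 0$)
$u = 13225$ ($u = 115^{2} = 13225$)
$a{\left(K{\left(L,15 \right)} \right)} - u = 0 - 13225 = -13225$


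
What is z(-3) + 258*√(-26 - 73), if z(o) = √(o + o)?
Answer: I*(√6 + 774*√11) ≈ 2569.5*I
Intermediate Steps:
z(o) = √2*√o (z(o) = √(2*o) = √2*√o)
z(-3) + 258*√(-26 - 73) = √2*√(-3) + 258*√(-26 - 73) = √2*(I*√3) + 258*√(-99) = I*√6 + 258*(3*I*√11) = I*√6 + 774*I*√11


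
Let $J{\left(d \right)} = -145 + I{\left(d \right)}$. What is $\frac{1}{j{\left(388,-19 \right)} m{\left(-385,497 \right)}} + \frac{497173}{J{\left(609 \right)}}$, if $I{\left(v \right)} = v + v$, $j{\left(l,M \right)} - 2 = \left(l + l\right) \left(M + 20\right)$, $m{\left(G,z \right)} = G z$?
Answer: $\frac{74012359657857}{159733657930} \approx 463.35$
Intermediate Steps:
$j{\left(l,M \right)} = 2 + 2 l \left(20 + M\right)$ ($j{\left(l,M \right)} = 2 + \left(l + l\right) \left(M + 20\right) = 2 + 2 l \left(20 + M\right)$)
$I{\left(v \right)} = 2 v$
$J{\left(d \right)} = -145 + 2 d$
$\frac{1}{j{\left(388,-19 \right)} m{\left(-385,497 \right)}} + \frac{497173}{J{\left(609 \right)}} = \frac{1}{\left(2 + 40 \cdot 388 + 2 \left(-19\right) 388\right) \left(\left(-385\right) 497\right)} + \frac{497173}{-145 + 2 \cdot 609} = \frac{1}{\left(2 + 15520 - 14744\right) \left(-191345\right)} + \frac{497173}{-145 + 1218} = \frac{1}{778} \left(- \frac{1}{191345}\right) + \frac{497173}{1073} = \frac{1}{778} \left(- \frac{1}{191345}\right) + 497173 \cdot \frac{1}{1073} = - \frac{1}{148866410} + \frac{497173}{1073} = \frac{74012359657857}{159733657930}$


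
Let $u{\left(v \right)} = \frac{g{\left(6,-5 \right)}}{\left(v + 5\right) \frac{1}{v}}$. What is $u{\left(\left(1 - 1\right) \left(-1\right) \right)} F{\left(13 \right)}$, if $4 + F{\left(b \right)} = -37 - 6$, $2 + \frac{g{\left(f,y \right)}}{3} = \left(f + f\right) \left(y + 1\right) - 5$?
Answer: $0$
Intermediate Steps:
$g{\left(f,y \right)} = -21 + 6 f \left(1 + y\right)$ ($g{\left(f,y \right)} = -6 + 3 \left(\left(f + f\right) \left(y + 1\right) - 5\right) = -6 + 3 \left(2 f \left(1 + y\right) - 5\right) = -6 + 3 \left(-5 + 2 f \left(1 + y\right)\right) = -6 + \left(-15 + 6 f \left(1 + y\right)\right) = -21 + 6 f \left(1 + y\right)$)
$F{\left(b \right)} = -47$ ($F{\left(b \right)} = -4 - 43 = -47$)
$u{\left(v \right)} = - \frac{165 v}{5 + v}$ ($u{\left(v \right)} = \frac{-21 + 6 \cdot 6 + 6 \cdot 6 \left(-5\right)}{\left(v + 5\right) \frac{1}{v}} = \frac{-21 + 36 - 180}{\left(5 + v\right) \frac{1}{v}} = - \frac{165}{\frac{1}{v} \left(5 + v\right)} = - 165 \frac{v}{5 + v} = - \frac{165 v}{5 + v}$)
$u{\left(\left(1 - 1\right) \left(-1\right) \right)} F{\left(13 \right)} = - \frac{165 \left(1 - 1\right) \left(-1\right)}{5 + \left(1 - 1\right) \left(-1\right)} \left(-47\right) = - \frac{165 \cdot 0 \left(-1\right)}{5 + 0 \left(-1\right)} \left(-47\right) = \left(-165\right) 0 \frac{1}{5 + 0} \left(-47\right) = \left(-165\right) 0 \cdot \frac{1}{5} \left(-47\right) = 0 \left(-47\right) = 0$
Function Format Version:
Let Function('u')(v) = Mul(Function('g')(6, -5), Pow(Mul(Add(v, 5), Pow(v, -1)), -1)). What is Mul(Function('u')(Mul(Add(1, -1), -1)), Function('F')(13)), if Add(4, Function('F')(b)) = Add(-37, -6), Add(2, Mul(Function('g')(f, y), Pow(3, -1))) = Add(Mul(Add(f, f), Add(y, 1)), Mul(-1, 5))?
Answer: 0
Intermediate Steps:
Function('g')(f, y) = Add(-21, Mul(6, f, Add(1, y))) (Function('g')(f, y) = Add(-6, Mul(3, Add(Mul(Add(f, f), Add(y, 1)), Mul(-1, 5)))) = Add(-6, Mul(3, Add(Mul(Mul(2, f), Add(1, y)), -5))) = Add(-6, Mul(3, Add(Mul(2, f, Add(1, y)), -5))) = Add(-6, Mul(3, Add(-5, Mul(2, f, Add(1, y))))) = Add(-6, Add(-15, Mul(6, f, Add(1, y)))) = Add(-21, Mul(6, f, Add(1, y))))
Function('F')(b) = -47 (Function('F')(b) = Add(-4, Add(-37, -6)) = Add(-4, -43) = -47)
Function('u')(v) = Mul(-165, v, Pow(Add(5, v), -1)) (Function('u')(v) = Mul(Add(-21, Mul(6, 6), Mul(6, 6, -5)), Pow(Mul(Add(v, 5), Pow(v, -1)), -1)) = Mul(Add(-21, 36, -180), Pow(Mul(Add(5, v), Pow(v, -1)), -1)) = Mul(-165, Pow(Mul(Pow(v, -1), Add(5, v)), -1)) = Mul(-165, Mul(v, Pow(Add(5, v), -1))) = Mul(-165, v, Pow(Add(5, v), -1)))
Mul(Function('u')(Mul(Add(1, -1), -1)), Function('F')(13)) = Mul(Mul(-165, Mul(Add(1, -1), -1), Pow(Add(5, Mul(Add(1, -1), -1)), -1)), -47) = Mul(Mul(-165, Mul(0, -1), Pow(Add(5, Mul(0, -1)), -1)), -47) = Mul(Mul(-165, 0, Pow(Add(5, 0), -1)), -47) = Mul(Mul(-165, 0, Pow(5, -1)), -47) = Mul(Mul(-165, 0, Rational(1, 5)), -47) = Mul(0, -47) = 0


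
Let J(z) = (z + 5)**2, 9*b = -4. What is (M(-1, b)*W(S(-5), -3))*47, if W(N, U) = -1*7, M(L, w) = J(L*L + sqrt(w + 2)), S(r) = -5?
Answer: -111202/9 - 1316*sqrt(14) ≈ -17280.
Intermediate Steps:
b = -4/9 (b = (1/9)*(-4) = -4/9 ≈ -0.44444)
J(z) = (5 + z)**2
M(L, w) = (5 + L**2 + sqrt(2 + w))**2 (M(L, w) = (5 + (L*L + sqrt(w + 2)))**2 = (5 + (L**2 + sqrt(2 + w)))**2 = (5 + L**2 + sqrt(2 + w))**2)
W(N, U) = -7
(M(-1, b)*W(S(-5), -3))*47 = ((5 + (-1)**2 + sqrt(2 - 4/9))**2*(-7))*47 = ((5 + 1 + sqrt(14/9))**2*(-7))*47 = ((5 + 1 + sqrt(14)/3)**2*(-7))*47 = ((6 + sqrt(14)/3)**2*(-7))*47 = -7*(6 + sqrt(14)/3)**2*47 = -329*(6 + sqrt(14)/3)**2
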